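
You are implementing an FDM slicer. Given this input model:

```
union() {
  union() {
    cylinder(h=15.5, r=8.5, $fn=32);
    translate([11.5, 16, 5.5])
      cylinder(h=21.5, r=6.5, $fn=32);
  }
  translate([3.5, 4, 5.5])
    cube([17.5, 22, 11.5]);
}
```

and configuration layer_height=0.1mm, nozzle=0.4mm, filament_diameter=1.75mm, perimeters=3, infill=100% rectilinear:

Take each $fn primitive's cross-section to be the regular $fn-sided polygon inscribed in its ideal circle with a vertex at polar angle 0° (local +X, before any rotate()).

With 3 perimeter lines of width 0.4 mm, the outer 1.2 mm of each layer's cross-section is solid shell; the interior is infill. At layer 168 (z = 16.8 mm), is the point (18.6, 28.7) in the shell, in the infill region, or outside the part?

At z = 16.8 mm: the cylinder does not reach this height (z outside [0, 15.5]); the cylinder at (11.5, 16): section is a regular 32-gon, circumradius r=6.5; Taking the union: only the r=6.5 cylinder at (11.5, 16) is present, so the union is just that shape — 1 connected region; the 17.5×22 cube at (3.5, 4) contributes its full rectangle; Merging all regions: the result so far lies entirely inside the 17.5×22 cube at (3.5, 4), so the union is just the 17.5×22 cube at (3.5, 4) — 1 connected region. Overall, the cross-section is a single solid region. The nearest boundary edge runs (3.50, 26.00)→(21.00, 26.00); distance from the point to it = 2.70 mm. The point is not inside any of the regions above, so it lies outside the cross-section (2.70 mm from the nearest boundary).

outside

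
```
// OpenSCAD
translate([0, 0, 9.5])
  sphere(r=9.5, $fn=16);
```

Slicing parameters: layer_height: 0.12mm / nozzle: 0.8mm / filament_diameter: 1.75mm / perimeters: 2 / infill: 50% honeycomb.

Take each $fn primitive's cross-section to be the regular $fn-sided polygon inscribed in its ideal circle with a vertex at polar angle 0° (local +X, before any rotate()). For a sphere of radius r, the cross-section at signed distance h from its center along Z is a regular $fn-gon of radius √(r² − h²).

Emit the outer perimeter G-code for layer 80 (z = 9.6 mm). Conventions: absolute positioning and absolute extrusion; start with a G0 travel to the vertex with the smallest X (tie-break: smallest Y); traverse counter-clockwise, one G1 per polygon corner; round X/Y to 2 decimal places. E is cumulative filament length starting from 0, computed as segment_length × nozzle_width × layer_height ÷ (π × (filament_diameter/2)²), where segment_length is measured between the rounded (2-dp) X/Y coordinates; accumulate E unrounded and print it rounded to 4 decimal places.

G0 X-9.50 Y0.00 Z9.60
G1 X-8.78 Y-3.64 E0.1481
G1 X-6.72 Y-6.72 E0.2960
G1 X-3.64 Y-8.78 E0.4439
G1 X0.00 Y-9.50 E0.5920
G1 X3.64 Y-8.78 E0.7401
G1 X6.72 Y-6.72 E0.8880
G1 X8.78 Y-3.64 E1.0358
G1 X9.50 Y0.00 E1.1839
G1 X8.78 Y3.64 E1.3320
G1 X6.72 Y6.72 E1.4799
G1 X3.64 Y8.78 E1.6278
G1 X0.00 Y9.50 E1.7759
G1 X-3.64 Y8.78 E1.9240
G1 X-6.72 Y6.72 E2.0719
G1 X-8.78 Y3.64 E2.2198
G1 X-9.50 Y0.00 E2.3679

At z = 9.6 mm: the sphere: section is a regular 16-gon, circumradius = √(r²−h²) = √(9.5²−0.1²) = 9.499. The outline is a single polygon with 16 vertices. Extrusion per mm of travel: 0.8 × 0.12 / (π × 0.875²) = 0.039912. Accumulating E over each segment gives final E = 2.3679.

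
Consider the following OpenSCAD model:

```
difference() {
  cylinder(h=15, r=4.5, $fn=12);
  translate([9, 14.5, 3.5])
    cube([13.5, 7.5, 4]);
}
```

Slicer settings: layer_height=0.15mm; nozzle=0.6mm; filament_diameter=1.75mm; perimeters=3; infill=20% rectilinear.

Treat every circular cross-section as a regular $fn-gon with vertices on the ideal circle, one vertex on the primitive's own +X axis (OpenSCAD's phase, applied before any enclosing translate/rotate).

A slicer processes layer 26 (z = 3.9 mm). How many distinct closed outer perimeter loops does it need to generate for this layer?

At z = 3.9 mm: the r=4.5 cylinder contributes a regular 12-gon of circumradius 4.5; the cube at (9, 14.5) is present — its section is the full 13.5×7.5 rectangle; After the difference (first − rest): starting from the r=4.5 cylinder, the 13.5×7.5 cube at (9, 14.5) misses the remaining region (no effect) — 1 connected region. The result has 1 disconnected region.

1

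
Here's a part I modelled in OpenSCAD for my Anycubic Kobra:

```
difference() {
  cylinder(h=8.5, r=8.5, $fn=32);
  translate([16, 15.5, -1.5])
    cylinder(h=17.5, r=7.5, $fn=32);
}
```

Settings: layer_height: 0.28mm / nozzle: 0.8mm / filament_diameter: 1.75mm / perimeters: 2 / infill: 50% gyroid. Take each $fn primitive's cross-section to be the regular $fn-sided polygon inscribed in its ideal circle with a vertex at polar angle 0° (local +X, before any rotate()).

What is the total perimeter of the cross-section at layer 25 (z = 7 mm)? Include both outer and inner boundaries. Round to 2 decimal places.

53.32 mm

At z = 7 mm: the cylinder: section is a regular 32-gon, circumradius r=8.5 (perimeter = 2·32·8.500·sin(180°/32) = 53.32 mm); the r=7.5 cylinder at (16, 15.5) gives a regular 32-gon of circumradius 7.5 (constant along its height) (perimeter = 2·32·7.500·sin(180°/32) = 47.05 mm); Taking the first minus the rest: starting from the r=8.5 cylinder, the r=7.5 cylinder at (16, 15.5) misses the remaining region (no effect) — boundary = 53.32 mm. Overall, the cross-section is a single solid region. Total boundary length (outer) = 53.32 mm.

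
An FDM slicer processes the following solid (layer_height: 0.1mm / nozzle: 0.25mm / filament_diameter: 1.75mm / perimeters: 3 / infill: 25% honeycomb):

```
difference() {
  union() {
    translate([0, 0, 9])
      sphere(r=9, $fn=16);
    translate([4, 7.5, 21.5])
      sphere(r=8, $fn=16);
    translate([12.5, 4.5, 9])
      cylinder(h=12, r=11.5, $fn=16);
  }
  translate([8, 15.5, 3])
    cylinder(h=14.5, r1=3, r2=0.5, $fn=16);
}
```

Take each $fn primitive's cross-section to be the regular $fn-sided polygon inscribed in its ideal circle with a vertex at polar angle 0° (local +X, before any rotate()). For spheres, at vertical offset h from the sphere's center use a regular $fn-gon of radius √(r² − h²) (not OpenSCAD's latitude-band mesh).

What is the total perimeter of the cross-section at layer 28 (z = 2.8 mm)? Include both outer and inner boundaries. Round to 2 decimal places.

At z = 2.8 mm: the sphere: section is a regular 16-gon, circumradius = √(r²−h²) = √(9²−6.2²) = 6.524 (perimeter = 2·16·6.524·sin(180°/16) = 40.73 mm); the sphere at (4, 7.5) is absent (|z−center|=18.700 > r=8); the cylinder at (12.5, 4.5) is not intersected at this z (z outside [9, 21]); Combining (union): only the r=9 sphere is present, so the union is just that shape — boundary = 40.73 mm; the cone at (8, 15.5) does not reach this height (z outside [3, 17.5]); Taking the first minus the rest: none of the subtracted shapes is present at this height, so that combined region is unchanged — boundary = 40.73 mm. Overall, the cross-section is a single solid region. Total boundary length (outer) = 40.73 mm.

40.73 mm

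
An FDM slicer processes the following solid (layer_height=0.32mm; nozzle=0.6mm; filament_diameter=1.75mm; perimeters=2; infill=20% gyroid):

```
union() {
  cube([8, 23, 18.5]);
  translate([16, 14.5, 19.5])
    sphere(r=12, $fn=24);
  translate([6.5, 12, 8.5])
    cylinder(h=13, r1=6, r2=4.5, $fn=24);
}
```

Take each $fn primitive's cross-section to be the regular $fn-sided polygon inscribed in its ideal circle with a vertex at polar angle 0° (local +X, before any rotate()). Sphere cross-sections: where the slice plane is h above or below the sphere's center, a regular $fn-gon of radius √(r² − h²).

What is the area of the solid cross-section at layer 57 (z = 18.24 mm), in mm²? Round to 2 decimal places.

At z = 18.24 mm: the 8×23 cube contributes its full rectangle (area 184.00 mm²); the r=12 sphere at (16, 14.5) slices to a regular 24-gon of circumradius 11.934 (√(r²−h²) with h=1.26 from center) (area = (24/2)·11.934²·sin(360°/24) = 442.31 mm²); the cone at (6.5, 12) contributes a regular 24-gon of circumradius 4.876 (interpolated between r1=6 and r2=4.5 at t=0.749) (area = (24/2)·4.876²·sin(360°/24) = 73.85 mm²); Taking the union: the regions partially overlap — summed areas 700.16 mm² minus the doubly-counted overlap 120.71 mm² gives 579.44 mm² — area = 579.44 mm². Overall, the cross-section is a single solid region. Net area = 579.44 mm².

579.44 mm²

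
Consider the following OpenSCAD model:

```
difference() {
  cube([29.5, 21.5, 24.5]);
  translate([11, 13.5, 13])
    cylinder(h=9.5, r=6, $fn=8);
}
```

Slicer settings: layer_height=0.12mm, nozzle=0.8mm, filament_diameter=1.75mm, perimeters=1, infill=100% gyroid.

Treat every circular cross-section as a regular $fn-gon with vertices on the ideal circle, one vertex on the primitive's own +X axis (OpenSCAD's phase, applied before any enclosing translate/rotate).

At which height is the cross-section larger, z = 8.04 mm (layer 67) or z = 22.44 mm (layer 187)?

Layer 67 (z = 8.04): the 29.5×21.5 cube contributes its full rectangle (area 634.25 mm²); the cylinder at (11, 13.5) is absent (z outside [13, 22.5]); After the difference (first − rest): none of the subtracted shapes is present at this height, so the 29.5×21.5 cube is unchanged — area = 634.25 mm². So its area = 634.25 mm². Layer 187 (z = 22.44): the cube (footprint 29.5×21.5) is included at this height (area 634.25 mm²); the r=6 cylinder at (11, 13.5) contributes a regular 8-gon of circumradius 6 (area = (8/2)·6.000²·sin(360°/8) = 101.82 mm²); After the difference (first − rest): starting from the 29.5×21.5 cube (634.25 mm²), the r=6 cylinder at (11, 13.5) lies wholly inside it (removes its full 101.82 mm² and its 36.74 mm outline becomes a hole wall) — area = 532.43 mm². So its area = 532.43 mm². Layer 67 is larger (634.25 vs 532.43 mm²).

layer 67 (z = 8.04 mm)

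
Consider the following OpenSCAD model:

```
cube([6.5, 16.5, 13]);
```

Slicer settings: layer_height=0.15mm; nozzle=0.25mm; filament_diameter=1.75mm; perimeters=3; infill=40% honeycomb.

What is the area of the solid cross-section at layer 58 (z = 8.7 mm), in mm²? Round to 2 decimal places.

At z = 8.7 mm: the 6.5×16.5 cube contributes its full rectangle (area 107.25 mm²). Overall, the cross-section is a single solid region. Net area = 107.25 mm².

107.25 mm²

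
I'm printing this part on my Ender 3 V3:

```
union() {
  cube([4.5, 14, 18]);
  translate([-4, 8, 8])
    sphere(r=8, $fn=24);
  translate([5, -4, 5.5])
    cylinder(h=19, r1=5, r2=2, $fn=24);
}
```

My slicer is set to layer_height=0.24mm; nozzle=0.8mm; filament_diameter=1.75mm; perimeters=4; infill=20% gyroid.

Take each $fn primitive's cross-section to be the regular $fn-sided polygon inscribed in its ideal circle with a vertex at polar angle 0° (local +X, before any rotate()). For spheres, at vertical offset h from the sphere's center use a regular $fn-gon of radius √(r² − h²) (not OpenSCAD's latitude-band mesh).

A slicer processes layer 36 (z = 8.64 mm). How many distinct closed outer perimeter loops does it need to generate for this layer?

1

At z = 8.64 mm: the cube (footprint 4.5×14) is included at this height; the r=8 sphere at (-4, 8) slices to a regular 24-gon of circumradius 7.974 (√(r²−h²) with h=0.64 from center); the cone at (5, -4): at t=0.165 of its height the radius interpolates to r₁+(r₂−r₁)t = 4.504, giving a regular 24-gon of that circumradius; Taking the union: the regions partially overlap (shared area 38.01 mm²), so overlapping operands fuse into one piece — 1 connected region. The result has 1 disconnected region.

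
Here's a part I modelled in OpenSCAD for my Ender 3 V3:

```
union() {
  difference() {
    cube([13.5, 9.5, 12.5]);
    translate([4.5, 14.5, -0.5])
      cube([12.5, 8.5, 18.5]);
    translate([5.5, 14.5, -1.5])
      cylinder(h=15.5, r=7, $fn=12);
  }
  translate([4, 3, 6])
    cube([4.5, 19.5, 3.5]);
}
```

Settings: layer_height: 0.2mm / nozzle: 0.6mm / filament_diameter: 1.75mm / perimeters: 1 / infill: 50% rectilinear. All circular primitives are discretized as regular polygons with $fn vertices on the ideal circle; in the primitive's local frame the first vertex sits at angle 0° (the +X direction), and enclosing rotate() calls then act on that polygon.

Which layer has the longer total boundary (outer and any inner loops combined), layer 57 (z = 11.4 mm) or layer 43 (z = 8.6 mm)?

Layer 57 (z = 11.4): the cube is present — its section is the full 13.5×9.5 rectangle (perimeter 46.00 mm); the cube at (4.5, 14.5) (footprint 12.5×8.5) is included at this height (perimeter 42.00 mm); the cylinder at (5.5, 14.5): section is a regular 12-gon, circumradius r=7 (perimeter = 2·12·7.000·sin(180°/12) = 43.48 mm); After the difference (first − rest): starting from the 13.5×9.5 cube, the 12.5×8.5 cube at (4.5, 14.5) misses the remaining region (no effect); the r=7 cylinder at (5.5, 14.5) partially overlaps it — only the 11.85 mm² overlap (of its 147.00 mm²) is removed, clipping the outline — boundary = 47.13 mm; the cube at (4, 3) does not reach this height (z outside [6, 9.5]); Taking the union: only that combined region is present, so the union is just that shape — boundary = 47.13 mm. So its perimeter = 47.13 mm. Layer 43 (z = 8.6): the 13.5×9.5 cube contributes its full rectangle (perimeter 46.00 mm); the 12.5×8.5 cube at (4.5, 14.5) contributes its full rectangle (perimeter 42.00 mm); the cylinder at (5.5, 14.5): section is a regular 12-gon, circumradius r=7 (perimeter = 2·12·7.000·sin(180°/12) = 43.48 mm); Subtracting the remaining from the first: starting from the 13.5×9.5 cube, the 12.5×8.5 cube at (4.5, 14.5) misses the remaining region (no effect); the r=7 cylinder at (5.5, 14.5) partially overlaps it — only the 11.85 mm² overlap (of its 147.00 mm²) is removed, clipping the outline — boundary = 47.13 mm; the cube at (4, 3) is present — its section is the full 4.5×19.5 rectangle (perimeter 48.00 mm); Combining (union): the regions partially overlap (shared area 21.76 mm²), so the edge portions inside another operand are dropped and the merged outline is re-measured after clipping — boundary = 75.76 mm. So its perimeter = 75.76 mm. Layer 43 is larger (75.76 vs 47.13 mm).

layer 43 (z = 8.6 mm)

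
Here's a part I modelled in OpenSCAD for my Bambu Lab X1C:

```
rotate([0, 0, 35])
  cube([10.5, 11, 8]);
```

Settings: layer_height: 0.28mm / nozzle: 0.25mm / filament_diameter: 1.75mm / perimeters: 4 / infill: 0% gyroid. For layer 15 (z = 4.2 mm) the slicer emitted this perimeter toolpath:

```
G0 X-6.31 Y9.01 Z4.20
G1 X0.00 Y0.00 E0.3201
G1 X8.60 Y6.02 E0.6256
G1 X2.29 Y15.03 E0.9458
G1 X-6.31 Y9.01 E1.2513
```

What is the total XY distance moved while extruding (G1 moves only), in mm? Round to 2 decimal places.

42.99 mm

Sum the Euclidean lengths of each G1 segment: total = 42.99 mm.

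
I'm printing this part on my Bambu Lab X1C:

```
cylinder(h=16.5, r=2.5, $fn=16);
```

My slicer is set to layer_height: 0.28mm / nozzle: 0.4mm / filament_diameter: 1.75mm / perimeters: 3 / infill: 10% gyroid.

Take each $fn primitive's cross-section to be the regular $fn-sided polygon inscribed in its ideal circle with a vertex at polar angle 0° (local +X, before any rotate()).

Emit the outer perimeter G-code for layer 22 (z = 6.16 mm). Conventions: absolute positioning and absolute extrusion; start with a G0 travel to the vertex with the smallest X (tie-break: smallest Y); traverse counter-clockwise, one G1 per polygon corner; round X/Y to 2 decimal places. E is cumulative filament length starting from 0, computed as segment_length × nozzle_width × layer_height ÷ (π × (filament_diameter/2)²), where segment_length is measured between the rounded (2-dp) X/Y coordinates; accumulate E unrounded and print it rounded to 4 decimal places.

At z = 6.16 mm: the r=2.5 cylinder contributes a regular 16-gon of circumradius 2.5. The outline is a single polygon with 16 vertices. Extrusion per mm of travel: 0.4 × 0.28 / (π × 0.875²) = 0.046564. Accumulating E over each segment gives final E = 0.7272.

G0 X-2.50 Y0.00 Z6.16
G1 X-2.31 Y-0.96 E0.0456
G1 X-1.77 Y-1.77 E0.0909
G1 X-0.96 Y-2.31 E0.1362
G1 X0.00 Y-2.50 E0.1818
G1 X0.96 Y-2.31 E0.2274
G1 X1.77 Y-1.77 E0.2727
G1 X2.31 Y-0.96 E0.3180
G1 X2.50 Y0.00 E0.3636
G1 X2.31 Y0.96 E0.4092
G1 X1.77 Y1.77 E0.4545
G1 X0.96 Y2.31 E0.4998
G1 X0.00 Y2.50 E0.5454
G1 X-0.96 Y2.31 E0.5910
G1 X-1.77 Y1.77 E0.6363
G1 X-2.31 Y0.96 E0.6816
G1 X-2.50 Y0.00 E0.7272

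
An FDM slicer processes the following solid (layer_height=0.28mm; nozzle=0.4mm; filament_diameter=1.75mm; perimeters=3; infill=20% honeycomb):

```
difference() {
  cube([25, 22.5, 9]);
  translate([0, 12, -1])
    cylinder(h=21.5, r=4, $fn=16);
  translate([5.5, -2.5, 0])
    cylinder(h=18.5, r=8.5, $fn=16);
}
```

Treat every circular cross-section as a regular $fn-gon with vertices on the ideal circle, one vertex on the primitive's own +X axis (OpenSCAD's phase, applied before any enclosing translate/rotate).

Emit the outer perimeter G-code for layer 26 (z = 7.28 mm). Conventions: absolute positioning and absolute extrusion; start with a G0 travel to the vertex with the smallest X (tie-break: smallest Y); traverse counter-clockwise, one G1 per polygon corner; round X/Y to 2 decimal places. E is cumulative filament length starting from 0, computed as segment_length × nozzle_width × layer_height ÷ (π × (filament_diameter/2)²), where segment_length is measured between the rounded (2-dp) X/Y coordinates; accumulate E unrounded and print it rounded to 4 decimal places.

At z = 7.28 mm: the cube (footprint 25×22.5) is included at this height; the cylinder at (0, 12): section is a regular 16-gon, circumradius r=4; the r=8.5 cylinder at (5.5, -2.5) contributes a regular 16-gon of circumradius 8.5; Subtracting the remaining from the first: starting from the 25×22.5 cube, the r=4 cylinder at (0, 12) partially overlaps it — only the 24.49 mm² overlap (of its 48.98 mm²) is removed, clipping the outline; the r=8.5 cylinder at (5.5, -2.5) partially overlaps it — only the 63.48 mm² overlap (of its 221.19 mm²) is removed, clipping the outline — 1 connected region. The outline is a single polygon with 19 vertices. Extrusion per mm of travel: 0.4 × 0.28 / (π × 0.875²) = 0.046564. Accumulating E over each segment gives final E = 4.6041.

G0 X0.00 Y3.85 Z7.28
G1 X2.25 Y5.35 E0.1259
G1 X5.50 Y6.00 E0.2802
G1 X8.75 Y5.35 E0.4346
G1 X11.51 Y3.51 E0.5890
G1 X13.35 Y0.75 E0.7435
G1 X13.50 Y0.00 E0.7791
G1 X25.00 Y0.00 E1.3146
G1 X25.00 Y22.50 E2.3623
G1 X0.00 Y22.50 E3.5264
G1 X0.00 Y16.00 E3.8291
G1 X1.53 Y15.70 E3.9017
G1 X2.83 Y14.83 E3.9745
G1 X3.70 Y13.53 E4.0473
G1 X4.00 Y12.00 E4.1199
G1 X3.70 Y10.47 E4.1925
G1 X2.83 Y9.17 E4.2654
G1 X1.53 Y8.30 E4.3382
G1 X0.00 Y8.00 E4.4108
G1 X0.00 Y3.85 E4.6041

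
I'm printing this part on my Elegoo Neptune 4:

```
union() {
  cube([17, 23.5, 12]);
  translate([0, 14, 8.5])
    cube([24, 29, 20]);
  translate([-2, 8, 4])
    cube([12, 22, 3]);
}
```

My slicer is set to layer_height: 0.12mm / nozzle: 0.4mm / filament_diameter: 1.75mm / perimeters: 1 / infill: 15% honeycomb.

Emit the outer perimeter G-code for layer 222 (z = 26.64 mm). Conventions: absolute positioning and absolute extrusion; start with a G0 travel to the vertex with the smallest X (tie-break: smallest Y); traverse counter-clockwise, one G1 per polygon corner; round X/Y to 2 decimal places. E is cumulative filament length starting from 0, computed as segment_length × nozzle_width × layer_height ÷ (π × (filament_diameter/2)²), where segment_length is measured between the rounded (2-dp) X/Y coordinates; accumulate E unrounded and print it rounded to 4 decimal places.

At z = 26.64 mm: the cube does not reach this height (z outside [0, 12]); the cube at (0, 14) is present — its section is the full 24×29 rectangle; the cube at (-2, 8) is absent (z outside [4, 7]); Taking the union: only the 24×29 cube at (0, 14) is present, so the union is just that shape — 1 connected region. The outline is a single polygon with 4 vertices. Extrusion per mm of travel: 0.4 × 0.12 / (π × 0.875²) = 0.019956. Accumulating E over each segment gives final E = 2.1153.

G0 X0.00 Y14.00 Z26.64
G1 X24.00 Y14.00 E0.4789
G1 X24.00 Y43.00 E1.0577
G1 X0.00 Y43.00 E1.5366
G1 X0.00 Y14.00 E2.1153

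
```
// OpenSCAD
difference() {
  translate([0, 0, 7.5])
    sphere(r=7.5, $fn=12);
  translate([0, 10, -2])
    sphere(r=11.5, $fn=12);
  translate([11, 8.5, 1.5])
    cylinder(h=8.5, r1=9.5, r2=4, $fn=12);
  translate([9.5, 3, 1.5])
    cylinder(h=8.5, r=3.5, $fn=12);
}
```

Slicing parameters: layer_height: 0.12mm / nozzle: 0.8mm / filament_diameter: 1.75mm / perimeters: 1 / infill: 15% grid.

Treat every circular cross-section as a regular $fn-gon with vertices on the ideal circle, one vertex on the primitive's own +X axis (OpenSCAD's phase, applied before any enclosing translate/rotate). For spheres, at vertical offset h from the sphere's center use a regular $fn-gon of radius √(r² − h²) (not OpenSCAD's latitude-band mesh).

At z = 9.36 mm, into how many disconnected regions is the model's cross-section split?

At z = 9.36 mm: the sphere: section is a regular 12-gon, circumradius = √(r²−h²) = √(7.5²−1.86²) = 7.266; the r=11.5 sphere at (0, 10) contributes a regular 12-gon of circumradius √(11.5²−11.36²) = 1.789; the cone at (11, 8.5) contributes a regular 12-gon of circumradius 4.414 (interpolated between r1=9.5 and r2=4 at t=0.925); the cylinder at (9.5, 3): section is a regular 12-gon, circumradius r=3.5; After the difference (first − rest): starting from the r=7.5 sphere, the r=11.5 sphere at (0, 10) misses the remaining region (no effect); the cone at (11, 8.5) misses the remaining region (no effect); the r=3.5 cylinder at (9.5, 3) partially overlaps it — only the 1.14 mm² overlap (of its 36.75 mm²) is removed, clipping the outline — 1 connected region. The result has 1 disconnected region.

1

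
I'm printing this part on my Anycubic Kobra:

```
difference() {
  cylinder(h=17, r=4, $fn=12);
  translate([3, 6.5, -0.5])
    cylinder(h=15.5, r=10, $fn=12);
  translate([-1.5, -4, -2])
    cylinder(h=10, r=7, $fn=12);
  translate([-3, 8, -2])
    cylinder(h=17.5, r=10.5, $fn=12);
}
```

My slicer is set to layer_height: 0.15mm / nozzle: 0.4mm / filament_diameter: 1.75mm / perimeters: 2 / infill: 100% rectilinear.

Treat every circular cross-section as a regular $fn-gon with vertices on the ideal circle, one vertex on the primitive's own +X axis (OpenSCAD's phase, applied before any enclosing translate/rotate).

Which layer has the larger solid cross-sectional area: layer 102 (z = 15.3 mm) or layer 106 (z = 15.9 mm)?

Layer 102 (z = 15.3): the r=4 cylinder contributes a regular 12-gon of circumradius 4 (area = (12/2)·4.000²·sin(360°/12) = 48.00 mm²); the cylinder at (3, 6.5) does not reach this height (z outside [-0.5, 15]); the cylinder at (-1.5, -4) does not reach this height (z outside [-2, 8]); the cylinder at (-3, 8): section is a regular 12-gon, circumradius r=10.5 (area = (12/2)·10.500²·sin(360°/12) = 330.75 mm²); Subtracting the remaining from the first: starting from the r=4 cylinder (48.00 mm²), the r=10.5 cylinder at (-3, 8) partially overlaps it — only the 35.43 mm² overlap (of its 330.75 mm²) is removed, clipping the outline — area = 12.57 mm². So its area = 12.57 mm². Layer 106 (z = 15.9): the r=4 cylinder gives a regular 12-gon of circumradius 4 (constant along its height) (area = (12/2)·4.000²·sin(360°/12) = 48.00 mm²); the cylinder at (3, 6.5) does not reach this height (z outside [-0.5, 15]); the cylinder at (-1.5, -4) is not intersected at this z (z outside [-2, 8]); the cylinder at (-3, 8) does not reach this height (z outside [-2, 15.5]); Taking the first minus the rest: none of the subtracted shapes is present at this height, so the r=4 cylinder is unchanged — area = 48.00 mm². So its area = 48.00 mm². Layer 106 is larger (48.00 vs 12.57 mm²).

layer 106 (z = 15.9 mm)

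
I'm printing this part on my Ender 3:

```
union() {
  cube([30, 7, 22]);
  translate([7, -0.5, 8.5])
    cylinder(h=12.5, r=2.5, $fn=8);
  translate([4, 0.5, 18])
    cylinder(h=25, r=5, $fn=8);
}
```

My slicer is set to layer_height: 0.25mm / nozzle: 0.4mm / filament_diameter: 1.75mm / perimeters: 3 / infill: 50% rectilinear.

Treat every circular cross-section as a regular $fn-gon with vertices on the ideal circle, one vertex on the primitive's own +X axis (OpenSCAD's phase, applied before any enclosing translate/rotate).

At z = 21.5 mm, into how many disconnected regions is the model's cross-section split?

At z = 21.5 mm: the 30×7 cube contributes its full rectangle; the cylinder at (7, -0.5) does not reach this height (z outside [8.5, 21]); the cylinder at (4, 0.5): section is a regular 8-gon, circumradius r=5; Combining (union): the regions partially overlap (shared area 38.60 mm²), so overlapping operands fuse into one piece — 1 connected region. The result has 1 disconnected region.

1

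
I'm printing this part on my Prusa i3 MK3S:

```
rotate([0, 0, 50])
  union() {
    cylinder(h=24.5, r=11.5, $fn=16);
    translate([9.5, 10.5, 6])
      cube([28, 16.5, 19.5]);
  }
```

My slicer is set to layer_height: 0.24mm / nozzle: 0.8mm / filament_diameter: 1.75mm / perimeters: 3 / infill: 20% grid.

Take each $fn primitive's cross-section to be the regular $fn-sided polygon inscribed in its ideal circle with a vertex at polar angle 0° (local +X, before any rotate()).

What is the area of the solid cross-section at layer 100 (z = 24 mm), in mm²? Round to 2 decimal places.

866.88 mm²

At z = 24 mm: the r=11.5 cylinder contributes a regular 16-gon of circumradius 11.5 (area = (16/2)·11.500²·sin(360°/16) = 404.88 mm²); the cube at (9.5, 10.5) is present — its section is the full 28×16.5 rectangle (area 462.00 mm²); Taking the union: the 2 present regions are separate (no shared area or edge), so areas and boundary lengths simply add and each stays a separate island — area = 866.88 mm²; (rotated 50° about Z; rotation is an isometry so areas/perimeters/island counts are preserved). Overall, the cross-section has 2 separate islands. Net area = 866.88 mm².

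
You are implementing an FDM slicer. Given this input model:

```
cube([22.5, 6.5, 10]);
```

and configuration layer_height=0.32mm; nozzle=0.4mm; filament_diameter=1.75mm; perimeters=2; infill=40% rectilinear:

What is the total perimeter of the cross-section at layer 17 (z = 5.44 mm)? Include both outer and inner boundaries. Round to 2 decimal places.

58.00 mm

At z = 5.44 mm: the cube (footprint 22.5×6.5) is included at this height (perimeter 58.00 mm). Overall, the cross-section is a single solid region. Total boundary length (outer) = 58.00 mm.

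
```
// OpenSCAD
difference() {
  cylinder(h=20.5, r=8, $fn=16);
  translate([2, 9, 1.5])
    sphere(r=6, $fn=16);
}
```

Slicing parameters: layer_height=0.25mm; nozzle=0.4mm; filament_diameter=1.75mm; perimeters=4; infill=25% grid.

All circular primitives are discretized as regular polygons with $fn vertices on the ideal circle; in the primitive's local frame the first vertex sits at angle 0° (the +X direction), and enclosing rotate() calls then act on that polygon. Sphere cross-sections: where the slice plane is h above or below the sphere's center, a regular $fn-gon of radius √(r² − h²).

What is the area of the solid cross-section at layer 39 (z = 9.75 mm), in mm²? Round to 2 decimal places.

At z = 9.75 mm: the r=8 cylinder contributes a regular 16-gon of circumradius 8 (area = (16/2)·8.000²·sin(360°/16) = 195.93 mm²); the sphere at (2, 9) does not reach this height (|z−center|=8.250 > r=6); After the difference (first − rest): none of the subtracted shapes is present at this height, so the r=8 cylinder is unchanged — area = 195.93 mm². Overall, the cross-section is a single solid region. Net area = 195.93 mm².

195.93 mm²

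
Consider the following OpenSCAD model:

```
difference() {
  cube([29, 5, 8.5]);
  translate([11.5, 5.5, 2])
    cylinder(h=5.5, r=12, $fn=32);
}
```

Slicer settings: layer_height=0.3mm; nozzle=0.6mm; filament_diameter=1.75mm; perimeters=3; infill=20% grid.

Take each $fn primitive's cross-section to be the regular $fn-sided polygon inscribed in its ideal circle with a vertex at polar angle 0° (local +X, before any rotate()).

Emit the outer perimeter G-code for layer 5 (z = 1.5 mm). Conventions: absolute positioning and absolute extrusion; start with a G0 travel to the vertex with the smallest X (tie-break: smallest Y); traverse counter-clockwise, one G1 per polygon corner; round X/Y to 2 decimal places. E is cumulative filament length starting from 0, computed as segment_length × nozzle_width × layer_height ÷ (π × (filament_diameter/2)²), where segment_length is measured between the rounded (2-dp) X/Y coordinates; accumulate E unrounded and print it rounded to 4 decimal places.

At z = 1.5 mm: the 29×5 cube contributes its full rectangle; the cylinder at (11.5, 5.5) is not intersected at this z (z outside [2, 7.5]); After the difference (first − rest): none of the subtracted shapes is present at this height, so the 29×5 cube is unchanged — 1 connected region. The outline is a single polygon with 4 vertices. Extrusion per mm of travel: 0.6 × 0.3 / (π × 0.875²) = 0.074835. Accumulating E over each segment gives final E = 5.0888.

G0 X0.00 Y0.00 Z1.50
G1 X29.00 Y0.00 E2.1702
G1 X29.00 Y5.00 E2.5444
G1 X0.00 Y5.00 E4.7146
G1 X0.00 Y0.00 E5.0888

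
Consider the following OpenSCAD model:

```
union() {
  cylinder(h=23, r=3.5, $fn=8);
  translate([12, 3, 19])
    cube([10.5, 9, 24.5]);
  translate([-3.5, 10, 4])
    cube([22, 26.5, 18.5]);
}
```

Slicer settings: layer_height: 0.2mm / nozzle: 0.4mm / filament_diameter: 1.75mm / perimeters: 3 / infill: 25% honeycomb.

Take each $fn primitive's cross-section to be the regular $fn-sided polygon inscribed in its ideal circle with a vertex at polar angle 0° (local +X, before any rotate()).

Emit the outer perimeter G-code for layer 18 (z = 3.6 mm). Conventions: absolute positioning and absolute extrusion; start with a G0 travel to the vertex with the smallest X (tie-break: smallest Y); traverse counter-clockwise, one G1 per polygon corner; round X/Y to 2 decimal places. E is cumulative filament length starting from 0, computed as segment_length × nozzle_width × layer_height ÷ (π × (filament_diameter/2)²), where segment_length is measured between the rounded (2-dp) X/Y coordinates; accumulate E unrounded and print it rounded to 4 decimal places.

At z = 3.6 mm: the r=3.5 cylinder contributes a regular 8-gon of circumradius 3.5; the cube at (12, 3) is absent (z outside [19, 43.5]); the cube at (-3.5, 10) is absent (z outside [4, 22.5]); Taking the union: only the r=3.5 cylinder is present, so the union is just that shape — 1 connected region. The outline is a single polygon with 8 vertices. Extrusion per mm of travel: 0.4 × 0.2 / (π × 0.875²) = 0.033260. Accumulating E over each segment gives final E = 0.7121.

G0 X-3.50 Y0.00 Z3.60
G1 X-2.47 Y-2.47 E0.0890
G1 X0.00 Y-3.50 E0.1780
G1 X2.47 Y-2.47 E0.2670
G1 X3.50 Y0.00 E0.3560
G1 X2.47 Y2.47 E0.4450
G1 X0.00 Y3.50 E0.5341
G1 X-2.47 Y2.47 E0.6231
G1 X-3.50 Y0.00 E0.7121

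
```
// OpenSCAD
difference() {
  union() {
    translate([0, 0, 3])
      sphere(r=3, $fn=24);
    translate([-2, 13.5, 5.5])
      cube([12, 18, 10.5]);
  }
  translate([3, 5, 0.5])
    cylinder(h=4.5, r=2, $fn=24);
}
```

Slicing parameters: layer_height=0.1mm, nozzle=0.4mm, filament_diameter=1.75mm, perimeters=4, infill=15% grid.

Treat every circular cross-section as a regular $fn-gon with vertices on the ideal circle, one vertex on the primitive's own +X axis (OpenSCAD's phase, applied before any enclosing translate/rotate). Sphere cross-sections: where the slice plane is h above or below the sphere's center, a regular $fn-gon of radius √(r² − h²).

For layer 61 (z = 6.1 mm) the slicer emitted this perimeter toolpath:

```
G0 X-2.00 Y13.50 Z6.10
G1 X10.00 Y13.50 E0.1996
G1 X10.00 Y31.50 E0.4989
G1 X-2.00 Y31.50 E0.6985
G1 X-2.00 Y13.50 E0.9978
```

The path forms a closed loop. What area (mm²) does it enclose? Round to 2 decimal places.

Apply the shoelace formula to the sequence of (X, Y) vertices; enclosed area = 216.00 mm².

216.00 mm²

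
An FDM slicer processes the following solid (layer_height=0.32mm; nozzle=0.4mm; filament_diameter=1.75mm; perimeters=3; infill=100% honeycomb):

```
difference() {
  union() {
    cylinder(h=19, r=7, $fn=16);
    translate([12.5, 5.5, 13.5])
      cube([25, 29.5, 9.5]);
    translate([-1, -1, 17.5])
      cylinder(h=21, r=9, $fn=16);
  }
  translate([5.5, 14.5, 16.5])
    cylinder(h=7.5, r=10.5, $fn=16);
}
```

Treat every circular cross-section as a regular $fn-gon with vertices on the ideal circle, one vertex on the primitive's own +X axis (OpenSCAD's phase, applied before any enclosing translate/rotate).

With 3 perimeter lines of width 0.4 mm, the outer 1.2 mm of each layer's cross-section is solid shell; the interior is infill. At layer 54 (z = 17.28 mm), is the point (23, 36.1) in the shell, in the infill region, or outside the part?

outside

At z = 17.28 mm: the r=7 cylinder contributes a regular 16-gon of circumradius 7; the cube at (12.5, 5.5) is present — its section is the full 25×29.5 rectangle; the cylinder at (-1, -1) is absent (z outside [17.5, 38.5]); Combining (union): the 2 present regions are separate (no shared area or edge), so areas and boundary lengths simply add and each stays a separate island — 2 connected regions; the cylinder at (5.5, 14.5): section is a regular 16-gon, circumradius r=10.5; After the difference (first − rest): starting from the result so far, the r=10.5 cylinder at (5.5, 14.5) partially overlaps it — only the 44.51 mm² overlap (of its 337.53 mm²) is removed, clipping the outline — 2 connected regions. Overall, the cross-section has 2 separate islands. The nearest boundary edge runs (12.50, 35.00)→(37.50, 35.00); distance from the point to it = 1.10 mm. The point is not inside any of the regions above, so it lies outside the cross-section (1.10 mm from the nearest boundary).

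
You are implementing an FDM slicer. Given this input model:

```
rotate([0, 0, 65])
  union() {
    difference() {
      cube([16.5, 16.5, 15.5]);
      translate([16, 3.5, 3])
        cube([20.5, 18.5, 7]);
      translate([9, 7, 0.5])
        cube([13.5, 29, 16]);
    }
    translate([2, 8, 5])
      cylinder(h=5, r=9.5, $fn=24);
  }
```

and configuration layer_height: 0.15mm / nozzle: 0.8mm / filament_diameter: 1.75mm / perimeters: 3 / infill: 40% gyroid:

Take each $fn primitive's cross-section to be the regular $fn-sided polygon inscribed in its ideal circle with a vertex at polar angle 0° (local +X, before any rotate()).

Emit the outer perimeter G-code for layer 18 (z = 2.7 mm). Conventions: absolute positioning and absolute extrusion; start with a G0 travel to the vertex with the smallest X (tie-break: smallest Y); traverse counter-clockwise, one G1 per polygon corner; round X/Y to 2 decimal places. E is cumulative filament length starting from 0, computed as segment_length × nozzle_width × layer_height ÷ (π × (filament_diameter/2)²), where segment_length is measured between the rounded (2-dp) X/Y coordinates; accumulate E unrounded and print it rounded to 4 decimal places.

G0 X-14.95 Y6.97 Z2.70
G1 X0.00 Y0.00 E0.8229
G1 X6.97 Y14.95 E1.6459
G1 X0.63 Y17.91 E1.9950
G1 X-2.54 Y11.12 E2.3688
G1 X-11.15 Y15.13 E2.8427
G1 X-14.95 Y6.97 E3.2917

At z = 2.7 mm: the 16.5×16.5 cube contributes its full rectangle; the cube at (16, 3.5) is not intersected at this z (z outside [3, 10]); the cube at (9, 7) is present — its section is the full 13.5×29 rectangle; Taking the first minus the rest: starting from the 16.5×16.5 cube, the 13.5×29 cube at (9, 7) partially overlaps it — only the 71.25 mm² overlap (of its 391.50 mm²) is removed, clipping the outline — 1 connected region; the cylinder at (2, 8) is absent (z outside [5, 10]); Merging all regions: only the result so far is present, so the union is just that shape — 1 connected region; (rotated 65° about Z; rotation is an isometry so areas/perimeters/island counts are preserved). The outline is a single polygon with 6 vertices. Extrusion per mm of travel: 0.8 × 0.15 / (π × 0.875²) = 0.049890. Accumulating E over each segment gives final E = 3.2917.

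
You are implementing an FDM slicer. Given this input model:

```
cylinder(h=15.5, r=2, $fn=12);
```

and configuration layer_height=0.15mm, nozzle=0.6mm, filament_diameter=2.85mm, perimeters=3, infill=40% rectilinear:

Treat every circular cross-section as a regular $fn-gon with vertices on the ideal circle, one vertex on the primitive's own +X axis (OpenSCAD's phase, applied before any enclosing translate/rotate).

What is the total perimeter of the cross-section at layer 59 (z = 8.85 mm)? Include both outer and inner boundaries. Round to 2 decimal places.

At z = 8.85 mm: the r=2 cylinder contributes a regular 12-gon of circumradius 2 (perimeter = 2·12·2.000·sin(180°/12) = 12.42 mm). Overall, the cross-section is a single solid region. Total boundary length (outer) = 12.42 mm.

12.42 mm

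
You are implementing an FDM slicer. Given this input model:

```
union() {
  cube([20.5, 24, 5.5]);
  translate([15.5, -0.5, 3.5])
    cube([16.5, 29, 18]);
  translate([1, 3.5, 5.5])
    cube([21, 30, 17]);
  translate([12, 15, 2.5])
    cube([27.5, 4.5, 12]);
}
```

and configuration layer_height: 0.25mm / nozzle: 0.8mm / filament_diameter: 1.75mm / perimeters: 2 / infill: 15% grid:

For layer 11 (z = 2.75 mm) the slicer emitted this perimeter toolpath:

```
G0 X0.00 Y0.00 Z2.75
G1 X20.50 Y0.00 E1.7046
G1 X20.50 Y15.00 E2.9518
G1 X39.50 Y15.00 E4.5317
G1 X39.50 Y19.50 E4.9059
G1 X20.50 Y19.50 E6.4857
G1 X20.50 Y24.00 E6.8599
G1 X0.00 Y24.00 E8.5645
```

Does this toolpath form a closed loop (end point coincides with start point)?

no

Start point (G0): (0.00, 0.00). End point (last G1): the path does not return to the start — open.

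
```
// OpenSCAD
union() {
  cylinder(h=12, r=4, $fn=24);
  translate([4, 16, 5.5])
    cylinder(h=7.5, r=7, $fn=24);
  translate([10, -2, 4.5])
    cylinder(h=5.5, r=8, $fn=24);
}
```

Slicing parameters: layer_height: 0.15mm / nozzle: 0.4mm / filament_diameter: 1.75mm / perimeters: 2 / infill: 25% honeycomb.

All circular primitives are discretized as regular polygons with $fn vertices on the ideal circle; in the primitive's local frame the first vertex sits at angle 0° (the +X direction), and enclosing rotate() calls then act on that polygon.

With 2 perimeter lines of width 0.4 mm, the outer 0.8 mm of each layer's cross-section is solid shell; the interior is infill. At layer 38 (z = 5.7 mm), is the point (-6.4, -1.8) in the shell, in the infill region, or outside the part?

At z = 5.7 mm: the r=4 cylinder gives a regular 24-gon of circumradius 4 (constant along its height); the cylinder at (4, 16): section is a regular 24-gon, circumradius r=7; the r=8 cylinder at (10, -2) contributes a regular 24-gon of circumradius 8; Taking the union: the regions partially overlap (shared area 6.77 mm²), so overlapping operands fuse into one piece — 2 connected regions. Overall, the cross-section has 2 separate islands. The nearest boundary edge runs (-3.46, -2.00)→(-3.86, -1.04); distance from the point to it = 2.65 mm. The point is not inside any of the regions above, so it lies outside the cross-section (2.65 mm from the nearest boundary).

outside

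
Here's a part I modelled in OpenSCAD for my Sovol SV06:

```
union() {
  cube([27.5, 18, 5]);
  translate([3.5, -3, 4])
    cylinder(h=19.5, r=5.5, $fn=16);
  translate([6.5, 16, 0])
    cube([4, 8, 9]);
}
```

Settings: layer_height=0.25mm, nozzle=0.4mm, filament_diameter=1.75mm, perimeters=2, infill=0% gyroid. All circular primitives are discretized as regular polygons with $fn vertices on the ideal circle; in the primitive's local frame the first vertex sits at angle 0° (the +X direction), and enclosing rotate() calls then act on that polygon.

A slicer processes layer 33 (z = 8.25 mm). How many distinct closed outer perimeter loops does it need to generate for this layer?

At z = 8.25 mm: the cube is not intersected at this z (z outside [0, 5]); the r=5.5 cylinder at (3.5, -3) contributes a regular 16-gon of circumradius 5.5; the cube at (6.5, 16) (footprint 4×8) is included at this height; Merging all regions: the 2 present regions are separate (no shared area or edge), so areas and boundary lengths simply add and each stays a separate island — 2 connected regions. The result has 2 disconnected regions.

2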